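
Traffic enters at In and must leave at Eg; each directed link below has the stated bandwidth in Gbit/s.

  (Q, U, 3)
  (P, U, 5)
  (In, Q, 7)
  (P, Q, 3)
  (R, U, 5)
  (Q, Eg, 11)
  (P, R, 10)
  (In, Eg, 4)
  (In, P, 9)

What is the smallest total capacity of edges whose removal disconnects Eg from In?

14

Augment In→Eg: bottleneck 4, flow now 4.
Augment In→Q→Eg: bottleneck 7, flow now 11.
Augment In→P→Q→Eg: bottleneck 3, flow now 14.
No augmenting path remains; maximum flow = 14.
By max-flow min-cut, the minimum cut capacity equals the max flow.
In the residual graph, reachable from In: {In, P, R, U}.
Min-cut edges: In→Q (7), In→Eg (4), P→Q (3); capacity 7 + 4 + 3 = 14.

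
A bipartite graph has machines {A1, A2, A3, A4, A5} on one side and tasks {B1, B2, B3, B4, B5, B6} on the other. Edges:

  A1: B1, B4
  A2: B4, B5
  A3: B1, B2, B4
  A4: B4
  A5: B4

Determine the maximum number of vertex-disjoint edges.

4

Unit-capacity flow: source→left, listed edges, right→sink; max matching = max flow.
Augmenting path A1→B1 (+1); matched 1.
Augmenting path A2→B4 (+1); matched 2.
Augmenting path A3→B2 (+1); matched 3.
Augmenting path A4→B4→A2→B5 (+1); matched 4.
No augmenting path remains; maximum matching = 4.
König certificate: {A1, A2, A3, B4} is a vertex cover of size 4 (every listed pair touches it), so no matching can be larger.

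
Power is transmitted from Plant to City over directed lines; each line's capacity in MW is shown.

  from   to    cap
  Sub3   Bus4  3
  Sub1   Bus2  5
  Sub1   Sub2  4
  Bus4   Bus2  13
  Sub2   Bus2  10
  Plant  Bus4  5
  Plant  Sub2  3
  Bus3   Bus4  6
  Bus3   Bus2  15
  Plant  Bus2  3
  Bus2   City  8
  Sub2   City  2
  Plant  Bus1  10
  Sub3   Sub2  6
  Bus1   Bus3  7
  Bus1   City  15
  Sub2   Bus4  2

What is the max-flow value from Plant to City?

20

Augment Plant→Bus1→City: bottleneck 10, flow now 10.
Augment Plant→Sub2→City: bottleneck 2, flow now 12.
Augment Plant→Bus2→City: bottleneck 3, flow now 15.
Augment Plant→Bus4→Bus2→City: bottleneck 5, flow now 20.
No augmenting path remains; maximum flow = 20.
In the residual graph, reachable from Plant: {Plant, Bus4, Sub2, Bus2}.
Min-cut edges: Plant→Bus1 (10), Sub2→City (2), Bus2→City (8); capacity 10 + 2 + 8 = 20.
This cut is saturated, so no flow can exceed 20.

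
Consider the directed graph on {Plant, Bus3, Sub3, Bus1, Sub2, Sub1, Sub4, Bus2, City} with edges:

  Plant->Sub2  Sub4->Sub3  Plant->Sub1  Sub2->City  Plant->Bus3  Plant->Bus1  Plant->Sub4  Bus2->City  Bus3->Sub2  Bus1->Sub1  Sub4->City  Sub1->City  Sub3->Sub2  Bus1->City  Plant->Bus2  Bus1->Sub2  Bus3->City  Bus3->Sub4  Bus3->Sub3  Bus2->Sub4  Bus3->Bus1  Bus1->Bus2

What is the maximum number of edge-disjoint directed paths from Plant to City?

6

Assign every edge capacity 1; by Menger, the answer equals the max flow.
Path Plant→Bus3→City (+1); total 1.
Path Plant→Bus1→City (+1); total 2.
Path Plant→Sub2→City (+1); total 3.
Path Plant→Sub1→City (+1); total 4.
Path Plant→Sub4→City (+1); total 5.
Path Plant→Bus2→City (+1); total 6.
No residual Plant→City path; max flow = 6.
Certifying cut of size 6: {Plant→Bus1, Plant→Bus2, Plant→Bus3, Plant→Sub1, Plant→Sub2, Plant→Sub4}.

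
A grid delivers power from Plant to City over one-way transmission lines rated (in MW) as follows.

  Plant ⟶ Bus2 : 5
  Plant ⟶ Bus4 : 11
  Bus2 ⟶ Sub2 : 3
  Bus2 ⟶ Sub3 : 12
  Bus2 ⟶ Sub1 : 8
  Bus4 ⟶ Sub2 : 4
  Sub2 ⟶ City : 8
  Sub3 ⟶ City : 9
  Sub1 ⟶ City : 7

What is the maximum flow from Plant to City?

9

Augment Plant→Bus2→Sub2→City: bottleneck 3, flow now 3.
Augment Plant→Bus2→Sub3→City: bottleneck 2, flow now 5.
Augment Plant→Bus4→Sub2→City: bottleneck 4, flow now 9.
No augmenting path remains; maximum flow = 9.
In the residual graph, reachable from Plant: {Plant, Bus4}.
Min-cut edges: Plant→Bus2 (5), Bus4→Sub2 (4); capacity 5 + 4 = 9.
This cut is saturated, so no flow can exceed 9.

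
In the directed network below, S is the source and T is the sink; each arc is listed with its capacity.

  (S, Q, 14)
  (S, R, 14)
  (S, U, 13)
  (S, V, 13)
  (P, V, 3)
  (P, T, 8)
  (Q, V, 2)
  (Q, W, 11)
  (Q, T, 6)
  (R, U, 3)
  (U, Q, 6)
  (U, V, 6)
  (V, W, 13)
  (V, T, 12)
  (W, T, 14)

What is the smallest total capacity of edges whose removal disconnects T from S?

Augment S→Q→T: bottleneck 6, flow now 6.
Augment S→V→T: bottleneck 12, flow now 18.
Augment S→Q→W→T: bottleneck 8, flow now 26.
Augment S→V→W→T: bottleneck 1, flow now 27.
Augment S→U→Q→W→T: bottleneck 3, flow now 30.
Augment S→U→V→W→T: bottleneck 2, flow now 32.
No augmenting path remains; maximum flow = 32.
By max-flow min-cut, the minimum cut capacity equals the max flow.
In the residual graph, reachable from S: {S, Q, R, U, V, W}.
Min-cut edges: Q→T (6), V→T (12), W→T (14); capacity 6 + 12 + 14 = 32.

32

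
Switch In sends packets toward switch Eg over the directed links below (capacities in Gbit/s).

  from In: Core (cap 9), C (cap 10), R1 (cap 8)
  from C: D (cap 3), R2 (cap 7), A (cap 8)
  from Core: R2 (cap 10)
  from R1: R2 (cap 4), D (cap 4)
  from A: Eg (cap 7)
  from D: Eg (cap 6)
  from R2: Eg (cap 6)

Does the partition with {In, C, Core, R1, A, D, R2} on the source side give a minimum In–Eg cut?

Given cut capacity: 7 + 6 + 6 = 19.
Augment In→C→A→Eg: bottleneck 7, flow now 7.
Augment In→C→D→Eg: bottleneck 3, flow now 10.
Augment In→Core→R2→Eg: bottleneck 6, flow now 16.
Augment In→R1→D→Eg: bottleneck 3, flow now 19.
No augmenting path remains; maximum flow = 19.
Cut capacity 19 equals the max flow, so it is a minimum cut.

Yes — it is a minimum cut (capacity 19).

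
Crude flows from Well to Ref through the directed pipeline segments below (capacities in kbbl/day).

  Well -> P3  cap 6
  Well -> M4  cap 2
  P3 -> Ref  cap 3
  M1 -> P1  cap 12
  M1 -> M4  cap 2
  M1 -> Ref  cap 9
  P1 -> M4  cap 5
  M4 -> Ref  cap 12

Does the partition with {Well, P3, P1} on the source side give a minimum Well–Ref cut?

Given cut capacity: 2 + 3 + 5 = 10.
Augment Well→P3→Ref: bottleneck 3, flow now 3.
Augment Well→M4→Ref: bottleneck 2, flow now 5.
No augmenting path remains; maximum flow = 5.
In the residual graph, reachable from Well: {Well, P3}.
Min-cut edges: Well→M4 (2), P3→Ref (3); capacity 2 + 3 = 5.
Cut capacity 10 exceeds the max flow 5, so it is not minimum.

No — its capacity is 10, but the minimum cut has capacity 5.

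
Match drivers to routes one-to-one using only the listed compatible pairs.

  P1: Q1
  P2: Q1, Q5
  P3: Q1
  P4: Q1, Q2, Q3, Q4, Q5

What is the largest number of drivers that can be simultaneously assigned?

Unit-capacity flow: source→left, listed edges, right→sink; max matching = max flow.
Augmenting path P1→Q1 (+1); matched 1.
Augmenting path P2→Q5 (+1); matched 2.
Augmenting path P4→Q2 (+1); matched 3.
No augmenting path remains; maximum matching = 3.
König certificate: {P2, P4, Q1} is a vertex cover of size 3 (every listed pair touches it), so no matching can be larger.

3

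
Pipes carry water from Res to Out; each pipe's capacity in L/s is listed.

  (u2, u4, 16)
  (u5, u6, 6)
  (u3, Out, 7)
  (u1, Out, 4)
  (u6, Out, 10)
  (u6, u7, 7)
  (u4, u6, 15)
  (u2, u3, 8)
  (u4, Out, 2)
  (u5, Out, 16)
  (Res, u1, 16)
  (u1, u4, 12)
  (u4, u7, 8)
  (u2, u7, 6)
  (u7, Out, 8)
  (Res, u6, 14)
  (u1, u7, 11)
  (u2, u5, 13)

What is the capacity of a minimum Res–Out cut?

24

Augment Res→u1→Out: bottleneck 4, flow now 4.
Augment Res→u6→Out: bottleneck 10, flow now 14.
Augment Res→u1→u4→Out: bottleneck 2, flow now 16.
Augment Res→u1→u7→Out: bottleneck 8, flow now 24.
No augmenting path remains; maximum flow = 24.
By max-flow min-cut, the minimum cut capacity equals the max flow.
In the residual graph, reachable from Res: {Res, u1, u4, u6, u7}.
Min-cut edges: u1→Out (4), u4→Out (2), u6→Out (10), u7→Out (8); capacity 4 + 2 + 10 + 8 = 24.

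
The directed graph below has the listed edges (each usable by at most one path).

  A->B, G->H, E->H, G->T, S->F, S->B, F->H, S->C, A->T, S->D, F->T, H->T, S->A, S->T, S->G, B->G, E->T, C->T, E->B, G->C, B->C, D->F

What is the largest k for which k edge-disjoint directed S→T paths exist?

6

Assign every edge capacity 1; by Menger, the answer equals the max flow.
Path S→T (+1); total 1.
Path S→A→T (+1); total 2.
Path S→C→T (+1); total 3.
Path S→F→T (+1); total 4.
Path S→G→T (+1); total 5.
Path S→B→G→H→T (+1); total 6.
No residual S→T path; max flow = 6.
Certifying cut of size 6: {C→T, F→T, G→T, H→T, S→A, S→T}.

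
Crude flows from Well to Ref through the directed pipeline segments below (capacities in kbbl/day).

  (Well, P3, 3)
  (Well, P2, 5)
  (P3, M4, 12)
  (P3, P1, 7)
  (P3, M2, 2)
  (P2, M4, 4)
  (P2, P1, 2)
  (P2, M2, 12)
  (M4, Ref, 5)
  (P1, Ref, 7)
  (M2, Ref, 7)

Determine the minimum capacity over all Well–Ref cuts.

Augment Well→P3→M4→Ref: bottleneck 3, flow now 3.
Augment Well→P2→M4→Ref: bottleneck 2, flow now 5.
Augment Well→P2→P1→Ref: bottleneck 2, flow now 7.
Augment Well→P2→M2→Ref: bottleneck 1, flow now 8.
No augmenting path remains; maximum flow = 8.
By max-flow min-cut, the minimum cut capacity equals the max flow.
In the residual graph, reachable from Well: {Well}.
Min-cut edges: Well→P3 (3), Well→P2 (5); capacity 3 + 5 = 8.

8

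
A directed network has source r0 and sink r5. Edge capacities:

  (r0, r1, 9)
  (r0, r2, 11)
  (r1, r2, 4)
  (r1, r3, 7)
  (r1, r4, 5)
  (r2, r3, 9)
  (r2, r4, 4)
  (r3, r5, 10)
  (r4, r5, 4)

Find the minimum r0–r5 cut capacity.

Augment r0→r1→r3→r5: bottleneck 7, flow now 7.
Augment r0→r1→r4→r5: bottleneck 2, flow now 9.
Augment r0→r2→r3→r5: bottleneck 3, flow now 12.
Augment r0→r2→r4→r5: bottleneck 2, flow now 14.
No augmenting path remains; maximum flow = 14.
By max-flow min-cut, the minimum cut capacity equals the max flow.
In the residual graph, reachable from r0: {r0, r1, r2, r3, r4}.
Min-cut edges: r3→r5 (10), r4→r5 (4); capacity 10 + 4 = 14.

14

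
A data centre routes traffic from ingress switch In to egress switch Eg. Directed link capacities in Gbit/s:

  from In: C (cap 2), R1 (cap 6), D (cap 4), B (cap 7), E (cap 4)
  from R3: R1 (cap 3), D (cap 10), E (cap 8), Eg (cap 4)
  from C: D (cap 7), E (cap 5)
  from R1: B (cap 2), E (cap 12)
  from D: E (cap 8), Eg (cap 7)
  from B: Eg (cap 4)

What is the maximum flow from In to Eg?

Augment In→D→Eg: bottleneck 4, flow now 4.
Augment In→B→Eg: bottleneck 4, flow now 8.
Augment In→C→D→Eg: bottleneck 2, flow now 10.
No augmenting path remains; maximum flow = 10.
In the residual graph, reachable from In: {In, R1, B, E}.
Min-cut edges: In→C (2), In→D (4), B→Eg (4); capacity 2 + 4 + 4 = 10.
This cut is saturated, so no flow can exceed 10.

10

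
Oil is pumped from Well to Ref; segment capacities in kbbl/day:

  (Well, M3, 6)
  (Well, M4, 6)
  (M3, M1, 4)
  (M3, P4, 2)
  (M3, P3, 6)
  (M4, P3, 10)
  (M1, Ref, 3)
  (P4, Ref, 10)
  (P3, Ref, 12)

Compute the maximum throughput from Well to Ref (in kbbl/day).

Augment Well→M3→M1→Ref: bottleneck 3, flow now 3.
Augment Well→M3→P4→Ref: bottleneck 2, flow now 5.
Augment Well→M3→P3→Ref: bottleneck 1, flow now 6.
Augment Well→M4→P3→Ref: bottleneck 6, flow now 12.
No augmenting path remains; maximum flow = 12.
In the residual graph, reachable from Well: {Well}.
Min-cut edges: Well→M3 (6), Well→M4 (6); capacity 6 + 6 = 12.
This cut is saturated, so no flow can exceed 12.

12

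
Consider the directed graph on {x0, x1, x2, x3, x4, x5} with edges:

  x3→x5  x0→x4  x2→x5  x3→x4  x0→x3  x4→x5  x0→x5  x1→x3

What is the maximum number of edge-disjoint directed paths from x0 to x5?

3

Assign every edge capacity 1; by Menger, the answer equals the max flow.
Path x0→x5 (+1); total 1.
Path x0→x3→x5 (+1); total 2.
Path x0→x4→x5 (+1); total 3.
No residual x0→x5 path; max flow = 3.
Certifying cut of size 3: {x0→x3, x0→x4, x0→x5}.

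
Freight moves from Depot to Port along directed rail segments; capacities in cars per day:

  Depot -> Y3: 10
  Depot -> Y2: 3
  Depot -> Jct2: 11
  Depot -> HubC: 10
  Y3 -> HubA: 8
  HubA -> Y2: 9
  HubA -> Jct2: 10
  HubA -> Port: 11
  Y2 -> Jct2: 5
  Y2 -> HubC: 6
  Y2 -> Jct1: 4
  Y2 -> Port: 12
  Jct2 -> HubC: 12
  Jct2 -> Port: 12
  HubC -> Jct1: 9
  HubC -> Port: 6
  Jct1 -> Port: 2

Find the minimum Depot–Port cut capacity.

30

Augment Depot→Y2→Port: bottleneck 3, flow now 3.
Augment Depot→Jct2→Port: bottleneck 11, flow now 14.
Augment Depot→HubC→Port: bottleneck 6, flow now 20.
Augment Depot→Y3→HubA→Port: bottleneck 8, flow now 28.
Augment Depot→HubC→Jct1→Port: bottleneck 2, flow now 30.
No augmenting path remains; maximum flow = 30.
By max-flow min-cut, the minimum cut capacity equals the max flow.
In the residual graph, reachable from Depot: {Depot, Y3, HubC, Jct1}.
Min-cut edges: Depot→Y2 (3), Depot→Jct2 (11), Y3→HubA (8), HubC→Port (6), Jct1→Port (2); capacity 3 + 11 + 8 + 6 + 2 = 30.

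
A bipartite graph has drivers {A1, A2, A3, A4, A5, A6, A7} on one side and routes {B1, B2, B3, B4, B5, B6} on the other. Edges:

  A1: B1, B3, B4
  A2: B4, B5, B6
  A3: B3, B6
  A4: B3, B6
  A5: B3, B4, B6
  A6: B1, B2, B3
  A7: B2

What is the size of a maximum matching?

6

Unit-capacity flow: source→left, listed edges, right→sink; max matching = max flow.
Augmenting path A1→B1 (+1); matched 1.
Augmenting path A2→B4 (+1); matched 2.
Augmenting path A3→B3 (+1); matched 3.
Augmenting path A4→B6 (+1); matched 4.
Augmenting path A6→B2 (+1); matched 5.
Augmenting path A5→B4→A2→B5 (+1); matched 6.
No augmenting path remains; maximum matching = 6.
König certificate: {A2, B1, B2, B3, B4, B6} is a vertex cover of size 6 (every listed pair touches it), so no matching can be larger.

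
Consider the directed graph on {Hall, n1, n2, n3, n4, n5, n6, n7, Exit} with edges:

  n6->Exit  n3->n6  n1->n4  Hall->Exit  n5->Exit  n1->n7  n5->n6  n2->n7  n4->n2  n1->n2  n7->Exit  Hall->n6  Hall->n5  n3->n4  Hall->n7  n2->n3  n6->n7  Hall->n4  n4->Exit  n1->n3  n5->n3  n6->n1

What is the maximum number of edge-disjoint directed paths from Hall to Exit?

5

Assign every edge capacity 1; by Menger, the answer equals the max flow.
Path Hall→Exit (+1); total 1.
Path Hall→n4→Exit (+1); total 2.
Path Hall→n5→Exit (+1); total 3.
Path Hall→n6→Exit (+1); total 4.
Path Hall→n7→Exit (+1); total 5.
No residual Hall→Exit path; max flow = 5.
Certifying cut of size 5: {Hall→Exit, Hall→n4, Hall→n5, Hall→n6, Hall→n7}.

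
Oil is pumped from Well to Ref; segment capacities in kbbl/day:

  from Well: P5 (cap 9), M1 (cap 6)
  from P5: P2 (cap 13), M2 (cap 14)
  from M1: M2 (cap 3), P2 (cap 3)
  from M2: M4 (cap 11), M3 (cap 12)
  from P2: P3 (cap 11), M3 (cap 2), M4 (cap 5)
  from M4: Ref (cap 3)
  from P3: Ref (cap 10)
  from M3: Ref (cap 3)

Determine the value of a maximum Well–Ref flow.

Augment Well→P5→M2→M4→Ref: bottleneck 3, flow now 3.
Augment Well→P5→M2→M3→Ref: bottleneck 3, flow now 6.
Augment Well→P5→P2→P3→Ref: bottleneck 3, flow now 9.
Augment Well→M1→P2→P3→Ref: bottleneck 3, flow now 12.
Augment Well→M1→M2→P5→P2→P3→Ref: bottleneck 3, flow now 15. (uses reverse residual edge)
No augmenting path remains; maximum flow = 15.
In the residual graph, reachable from Well: {Well}.
Min-cut edges: Well→P5 (9), Well→M1 (6); capacity 9 + 6 = 15.
This cut is saturated, so no flow can exceed 15.

15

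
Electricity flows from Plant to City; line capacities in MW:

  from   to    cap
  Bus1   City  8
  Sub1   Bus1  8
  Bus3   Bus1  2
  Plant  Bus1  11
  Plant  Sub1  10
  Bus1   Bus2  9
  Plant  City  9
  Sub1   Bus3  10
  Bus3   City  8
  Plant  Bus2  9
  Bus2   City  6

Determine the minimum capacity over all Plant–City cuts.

31

Augment Plant→City: bottleneck 9, flow now 9.
Augment Plant→Bus1→City: bottleneck 8, flow now 17.
Augment Plant→Bus2→City: bottleneck 6, flow now 23.
Augment Plant→Sub1→Bus3→City: bottleneck 8, flow now 31.
No augmenting path remains; maximum flow = 31.
By max-flow min-cut, the minimum cut capacity equals the max flow.
In the residual graph, reachable from Plant: {Plant, Sub1, Bus3, Bus1, Bus2}.
Min-cut edges: Plant→City (9), Bus3→City (8), Bus1→City (8), Bus2→City (6); capacity 9 + 8 + 8 + 6 = 31.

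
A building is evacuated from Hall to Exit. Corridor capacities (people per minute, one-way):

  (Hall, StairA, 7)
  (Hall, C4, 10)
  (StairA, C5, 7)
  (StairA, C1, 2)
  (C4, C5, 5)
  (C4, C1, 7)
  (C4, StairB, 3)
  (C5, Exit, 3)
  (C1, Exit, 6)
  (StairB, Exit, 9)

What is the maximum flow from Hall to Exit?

Augment Hall→StairA→C5→Exit: bottleneck 3, flow now 3.
Augment Hall→StairA→C1→Exit: bottleneck 2, flow now 5.
Augment Hall→C4→C1→Exit: bottleneck 4, flow now 9.
Augment Hall→C4→StairB→Exit: bottleneck 3, flow now 12.
No augmenting path remains; maximum flow = 12.
In the residual graph, reachable from Hall: {Hall, StairA, C4, C5, C1}.
Min-cut edges: C4→StairB (3), C5→Exit (3), C1→Exit (6); capacity 3 + 3 + 6 = 12.
This cut is saturated, so no flow can exceed 12.

12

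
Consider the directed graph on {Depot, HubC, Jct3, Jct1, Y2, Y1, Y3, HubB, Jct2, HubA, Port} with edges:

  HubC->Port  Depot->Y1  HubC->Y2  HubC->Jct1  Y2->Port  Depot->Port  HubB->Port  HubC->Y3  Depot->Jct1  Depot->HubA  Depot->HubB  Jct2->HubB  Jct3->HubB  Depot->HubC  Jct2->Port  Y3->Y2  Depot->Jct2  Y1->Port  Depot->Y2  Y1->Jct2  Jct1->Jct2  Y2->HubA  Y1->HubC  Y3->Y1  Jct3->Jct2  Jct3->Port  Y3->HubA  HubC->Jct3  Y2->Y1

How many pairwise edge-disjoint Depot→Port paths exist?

6

Assign every edge capacity 1; by Menger, the answer equals the max flow.
Path Depot→Port (+1); total 1.
Path Depot→HubC→Port (+1); total 2.
Path Depot→Y2→Port (+1); total 3.
Path Depot→Y1→Port (+1); total 4.
Path Depot→HubB→Port (+1); total 5.
Path Depot→Jct2→Port (+1); total 6.
No residual Depot→Port path; max flow = 6.
Certifying cut of size 6: {Depot→HubC, Depot→Port, Depot→Y1, Depot→Y2, HubB→Port, Jct2→Port}.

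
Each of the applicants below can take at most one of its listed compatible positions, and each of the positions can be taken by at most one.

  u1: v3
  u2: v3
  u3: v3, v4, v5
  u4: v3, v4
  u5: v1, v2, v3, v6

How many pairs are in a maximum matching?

4

Unit-capacity flow: source→left, listed edges, right→sink; max matching = max flow.
Augmenting path u1→v3 (+1); matched 1.
Augmenting path u3→v4 (+1); matched 2.
Augmenting path u5→v1 (+1); matched 3.
Augmenting path u4→v4→u3→v5 (+1); matched 4.
No augmenting path remains; maximum matching = 4.
König certificate: {u3, u4, u5, v3} is a vertex cover of size 4 (every listed pair touches it), so no matching can be larger.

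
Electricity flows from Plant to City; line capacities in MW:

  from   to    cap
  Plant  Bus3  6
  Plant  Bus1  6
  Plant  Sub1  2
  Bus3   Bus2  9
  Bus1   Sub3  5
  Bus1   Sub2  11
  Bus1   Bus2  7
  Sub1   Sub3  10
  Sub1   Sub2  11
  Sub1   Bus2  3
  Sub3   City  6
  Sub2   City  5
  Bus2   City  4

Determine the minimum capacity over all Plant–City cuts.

12

Augment Plant→Bus3→Bus2→City: bottleneck 4, flow now 4.
Augment Plant→Bus1→Sub3→City: bottleneck 5, flow now 9.
Augment Plant→Bus1→Sub2→City: bottleneck 1, flow now 10.
Augment Plant→Sub1→Sub3→City: bottleneck 1, flow now 11.
Augment Plant→Sub1→Sub2→City: bottleneck 1, flow now 12.
No augmenting path remains; maximum flow = 12.
By max-flow min-cut, the minimum cut capacity equals the max flow.
In the residual graph, reachable from Plant: {Plant, Bus3, Bus2}.
Min-cut edges: Plant→Bus1 (6), Plant→Sub1 (2), Bus2→City (4); capacity 6 + 2 + 4 = 12.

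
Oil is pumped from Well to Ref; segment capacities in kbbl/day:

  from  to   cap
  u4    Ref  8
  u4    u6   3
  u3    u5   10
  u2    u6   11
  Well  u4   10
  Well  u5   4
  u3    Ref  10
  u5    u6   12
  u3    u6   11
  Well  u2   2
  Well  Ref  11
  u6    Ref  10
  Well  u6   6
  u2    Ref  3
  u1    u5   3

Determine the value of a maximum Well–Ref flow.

31

Augment Well→Ref: bottleneck 11, flow now 11.
Augment Well→u2→Ref: bottleneck 2, flow now 13.
Augment Well→u4→Ref: bottleneck 8, flow now 21.
Augment Well→u6→Ref: bottleneck 6, flow now 27.
Augment Well→u4→u6→Ref: bottleneck 2, flow now 29.
Augment Well→u5→u6→Ref: bottleneck 2, flow now 31.
No augmenting path remains; maximum flow = 31.
In the residual graph, reachable from Well: {Well, u4, u5, u6}.
Min-cut edges: Well→u2 (2), Well→Ref (11), u4→Ref (8), u6→Ref (10); capacity 2 + 11 + 8 + 10 = 31.
This cut is saturated, so no flow can exceed 31.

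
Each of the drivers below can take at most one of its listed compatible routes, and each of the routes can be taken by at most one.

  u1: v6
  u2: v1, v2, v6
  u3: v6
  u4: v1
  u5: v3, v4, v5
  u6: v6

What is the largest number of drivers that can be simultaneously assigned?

4

Unit-capacity flow: source→left, listed edges, right→sink; max matching = max flow.
Augmenting path u1→v6 (+1); matched 1.
Augmenting path u2→v1 (+1); matched 2.
Augmenting path u5→v3 (+1); matched 3.
Augmenting path u4→v1→u2→v2 (+1); matched 4.
No augmenting path remains; maximum matching = 4.
König certificate: {u2, u4, u5, v6} is a vertex cover of size 4 (every listed pair touches it), so no matching can be larger.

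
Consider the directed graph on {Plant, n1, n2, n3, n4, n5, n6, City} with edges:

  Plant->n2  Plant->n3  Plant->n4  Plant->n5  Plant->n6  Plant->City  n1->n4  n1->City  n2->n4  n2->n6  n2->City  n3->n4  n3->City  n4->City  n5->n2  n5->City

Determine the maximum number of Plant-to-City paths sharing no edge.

5

Assign every edge capacity 1; by Menger, the answer equals the max flow.
Path Plant→City (+1); total 1.
Path Plant→n2→City (+1); total 2.
Path Plant→n3→City (+1); total 3.
Path Plant→n4→City (+1); total 4.
Path Plant→n5→City (+1); total 5.
No residual Plant→City path; max flow = 5.
Certifying cut of size 5: {Plant→City, Plant→n2, Plant→n3, Plant→n4, Plant→n5}.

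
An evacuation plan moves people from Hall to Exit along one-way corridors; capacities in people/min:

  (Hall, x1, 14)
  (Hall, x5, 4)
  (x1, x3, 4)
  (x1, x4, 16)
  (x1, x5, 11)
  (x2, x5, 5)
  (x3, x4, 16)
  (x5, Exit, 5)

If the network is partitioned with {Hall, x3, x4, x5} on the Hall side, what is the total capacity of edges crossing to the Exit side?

19

Edges leaving {Hall, x3, x4, x5}: Hall→x1 (14), x5→Exit (5).
Cut capacity = 14 + 5 = 19.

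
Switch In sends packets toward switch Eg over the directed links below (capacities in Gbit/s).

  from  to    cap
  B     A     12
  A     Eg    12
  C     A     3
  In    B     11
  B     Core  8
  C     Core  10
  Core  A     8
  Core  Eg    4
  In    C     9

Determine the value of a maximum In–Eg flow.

16

Augment In→B→A→Eg: bottleneck 11, flow now 11.
Augment In→C→A→Eg: bottleneck 1, flow now 12.
Augment In→C→Core→Eg: bottleneck 4, flow now 16.
No augmenting path remains; maximum flow = 16.
In the residual graph, reachable from In: {In, B, C, A, Core}.
Min-cut edges: A→Eg (12), Core→Eg (4); capacity 12 + 4 = 16.
This cut is saturated, so no flow can exceed 16.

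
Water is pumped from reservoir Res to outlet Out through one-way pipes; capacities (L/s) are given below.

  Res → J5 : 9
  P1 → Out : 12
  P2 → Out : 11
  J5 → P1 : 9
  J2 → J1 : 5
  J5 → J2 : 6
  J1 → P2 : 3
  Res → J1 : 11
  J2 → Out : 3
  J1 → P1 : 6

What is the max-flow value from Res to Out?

Augment Res→J1→P2→Out: bottleneck 3, flow now 3.
Augment Res→J1→P1→Out: bottleneck 6, flow now 9.
Augment Res→J5→J2→Out: bottleneck 3, flow now 12.
Augment Res→J5→P1→Out: bottleneck 6, flow now 18.
No augmenting path remains; maximum flow = 18.
In the residual graph, reachable from Res: {Res, J1}.
Min-cut edges: Res→J5 (9), J1→P2 (3), J1→P1 (6); capacity 9 + 3 + 6 = 18.
This cut is saturated, so no flow can exceed 18.

18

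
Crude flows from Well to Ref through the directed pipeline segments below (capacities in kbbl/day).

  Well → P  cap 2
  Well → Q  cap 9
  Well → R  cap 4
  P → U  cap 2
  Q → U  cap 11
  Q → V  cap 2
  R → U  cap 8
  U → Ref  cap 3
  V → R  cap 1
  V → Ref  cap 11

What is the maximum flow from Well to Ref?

5

Augment Well→P→U→Ref: bottleneck 2, flow now 2.
Augment Well→Q→U→Ref: bottleneck 1, flow now 3.
Augment Well→Q→V→Ref: bottleneck 2, flow now 5.
No augmenting path remains; maximum flow = 5.
In the residual graph, reachable from Well: {Well, P, Q, R, U}.
Min-cut edges: Q→V (2), U→Ref (3); capacity 2 + 3 = 5.
This cut is saturated, so no flow can exceed 5.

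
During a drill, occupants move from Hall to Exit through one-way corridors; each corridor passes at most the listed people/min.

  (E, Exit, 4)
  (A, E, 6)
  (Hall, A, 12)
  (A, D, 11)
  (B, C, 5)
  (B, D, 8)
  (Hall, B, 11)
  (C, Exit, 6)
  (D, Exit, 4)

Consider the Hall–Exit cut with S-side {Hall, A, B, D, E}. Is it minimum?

Given cut capacity: 5 + 4 + 4 = 13.
Augment Hall→A→D→Exit: bottleneck 4, flow now 4.
Augment Hall→A→E→Exit: bottleneck 4, flow now 8.
Augment Hall→B→C→Exit: bottleneck 5, flow now 13.
No augmenting path remains; maximum flow = 13.
Cut capacity 13 equals the max flow, so it is a minimum cut.

Yes — it is a minimum cut (capacity 13).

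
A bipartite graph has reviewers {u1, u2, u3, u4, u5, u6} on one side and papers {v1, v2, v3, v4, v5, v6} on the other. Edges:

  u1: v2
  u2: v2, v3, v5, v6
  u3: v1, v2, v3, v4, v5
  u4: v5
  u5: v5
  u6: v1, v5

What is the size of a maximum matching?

5

Unit-capacity flow: source→left, listed edges, right→sink; max matching = max flow.
Augmenting path u1→v2 (+1); matched 1.
Augmenting path u2→v3 (+1); matched 2.
Augmenting path u3→v1 (+1); matched 3.
Augmenting path u4→v5 (+1); matched 4.
Augmenting path u6→v1→u3→v4 (+1); matched 5.
No augmenting path remains; maximum matching = 5.
König certificate: {u1, u2, u3, u6, v5} is a vertex cover of size 5 (every listed pair touches it), so no matching can be larger.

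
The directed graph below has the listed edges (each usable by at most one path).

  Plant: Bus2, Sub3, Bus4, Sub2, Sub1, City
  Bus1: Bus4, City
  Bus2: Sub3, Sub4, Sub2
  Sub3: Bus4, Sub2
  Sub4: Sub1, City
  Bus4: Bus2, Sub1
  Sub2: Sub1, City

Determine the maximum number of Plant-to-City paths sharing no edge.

Assign every edge capacity 1; by Menger, the answer equals the max flow.
Path Plant→City (+1); total 1.
Path Plant→Sub2→City (+1); total 2.
Path Plant→Bus2→Sub4→City (+1); total 3.
No residual Plant→City path; max flow = 3.
Certifying cut of size 3: {Bus2→Sub4, Plant→City, Sub2→City}.

3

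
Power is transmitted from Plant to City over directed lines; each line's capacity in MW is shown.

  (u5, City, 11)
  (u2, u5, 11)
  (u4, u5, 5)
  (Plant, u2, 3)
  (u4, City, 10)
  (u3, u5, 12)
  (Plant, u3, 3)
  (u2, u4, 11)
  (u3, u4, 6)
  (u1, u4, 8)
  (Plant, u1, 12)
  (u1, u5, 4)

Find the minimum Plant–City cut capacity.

18

Augment Plant→u1→u4→City: bottleneck 8, flow now 8.
Augment Plant→u1→u5→City: bottleneck 4, flow now 12.
Augment Plant→u2→u4→City: bottleneck 2, flow now 14.
Augment Plant→u2→u5→City: bottleneck 1, flow now 15.
Augment Plant→u3→u5→City: bottleneck 3, flow now 18.
No augmenting path remains; maximum flow = 18.
By max-flow min-cut, the minimum cut capacity equals the max flow.
In the residual graph, reachable from Plant: {Plant}.
Min-cut edges: Plant→u1 (12), Plant→u2 (3), Plant→u3 (3); capacity 12 + 3 + 3 = 18.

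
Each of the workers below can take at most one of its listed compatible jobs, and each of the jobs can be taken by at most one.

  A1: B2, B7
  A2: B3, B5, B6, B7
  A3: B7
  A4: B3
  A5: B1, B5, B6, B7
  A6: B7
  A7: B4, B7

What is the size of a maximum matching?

Unit-capacity flow: source→left, listed edges, right→sink; max matching = max flow.
Augmenting path A1→B2 (+1); matched 1.
Augmenting path A2→B3 (+1); matched 2.
Augmenting path A3→B7 (+1); matched 3.
Augmenting path A5→B1 (+1); matched 4.
Augmenting path A7→B4 (+1); matched 5.
Augmenting path A4→B3→A2→B5 (+1); matched 6.
No augmenting path remains; maximum matching = 6.
König certificate: {A1, A2, A4, A5, A7, B7} is a vertex cover of size 6 (every listed pair touches it), so no matching can be larger.

6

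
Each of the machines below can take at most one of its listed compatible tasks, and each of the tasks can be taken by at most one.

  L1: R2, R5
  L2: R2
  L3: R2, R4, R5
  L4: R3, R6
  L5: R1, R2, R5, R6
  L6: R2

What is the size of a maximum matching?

Unit-capacity flow: source→left, listed edges, right→sink; max matching = max flow.
Augmenting path L1→R2 (+1); matched 1.
Augmenting path L3→R4 (+1); matched 2.
Augmenting path L4→R3 (+1); matched 3.
Augmenting path L5→R1 (+1); matched 4.
Augmenting path L2→R2→L1→R5 (+1); matched 5.
No augmenting path remains; maximum matching = 5.
König certificate: {L1, L3, L4, L5, R2} is a vertex cover of size 5 (every listed pair touches it), so no matching can be larger.

5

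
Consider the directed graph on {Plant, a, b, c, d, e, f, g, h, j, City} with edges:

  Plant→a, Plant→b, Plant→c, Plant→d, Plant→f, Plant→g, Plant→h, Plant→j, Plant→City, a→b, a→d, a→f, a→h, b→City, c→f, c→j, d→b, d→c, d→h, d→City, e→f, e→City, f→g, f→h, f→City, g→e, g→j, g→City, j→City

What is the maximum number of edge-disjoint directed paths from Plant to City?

7

Assign every edge capacity 1; by Menger, the answer equals the max flow.
Path Plant→City (+1); total 1.
Path Plant→b→City (+1); total 2.
Path Plant→d→City (+1); total 3.
Path Plant→f→City (+1); total 4.
Path Plant→g→City (+1); total 5.
Path Plant→j→City (+1); total 6.
Path Plant→a→f→g→e→City (+1); total 7.
No residual Plant→City path; max flow = 7.
Certifying cut of size 7: {Plant→City, Plant→g, b→City, d→City, f→City, f→g, j→City}.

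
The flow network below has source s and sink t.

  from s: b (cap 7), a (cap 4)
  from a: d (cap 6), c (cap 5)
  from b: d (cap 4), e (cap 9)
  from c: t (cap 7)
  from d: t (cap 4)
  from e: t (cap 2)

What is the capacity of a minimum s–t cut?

10

Augment s→a→c→t: bottleneck 4, flow now 4.
Augment s→b→d→t: bottleneck 4, flow now 8.
Augment s→b→e→t: bottleneck 2, flow now 10.
No augmenting path remains; maximum flow = 10.
By max-flow min-cut, the minimum cut capacity equals the max flow.
In the residual graph, reachable from s: {s, b, e}.
Min-cut edges: s→a (4), b→d (4), e→t (2); capacity 4 + 4 + 2 = 10.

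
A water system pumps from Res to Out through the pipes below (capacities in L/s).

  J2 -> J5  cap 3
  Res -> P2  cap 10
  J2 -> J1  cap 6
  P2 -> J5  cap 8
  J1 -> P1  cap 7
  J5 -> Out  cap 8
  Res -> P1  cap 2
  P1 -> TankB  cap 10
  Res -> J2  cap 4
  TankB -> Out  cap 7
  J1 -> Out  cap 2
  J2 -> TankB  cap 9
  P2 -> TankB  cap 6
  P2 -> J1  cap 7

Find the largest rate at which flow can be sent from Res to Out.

Augment Res→P2→TankB→Out: bottleneck 6, flow now 6.
Augment Res→P2→J5→Out: bottleneck 4, flow now 10.
Augment Res→P1→TankB→Out: bottleneck 1, flow now 11.
Augment Res→J2→J5→Out: bottleneck 3, flow now 14.
Augment Res→J2→J1→Out: bottleneck 1, flow now 15.
Augment Res→P1→TankB→P2→J5→Out: bottleneck 1, flow now 16. (uses reverse residual edge)
No augmenting path remains; maximum flow = 16.
In the residual graph, reachable from Res: {Res}.
Min-cut edges: Res→P2 (10), Res→P1 (2), Res→J2 (4); capacity 10 + 2 + 4 = 16.
This cut is saturated, so no flow can exceed 16.

16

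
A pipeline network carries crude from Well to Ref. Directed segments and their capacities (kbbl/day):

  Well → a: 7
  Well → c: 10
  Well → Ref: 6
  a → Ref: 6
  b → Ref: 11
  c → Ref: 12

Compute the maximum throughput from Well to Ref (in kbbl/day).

Augment Well→Ref: bottleneck 6, flow now 6.
Augment Well→a→Ref: bottleneck 6, flow now 12.
Augment Well→c→Ref: bottleneck 10, flow now 22.
No augmenting path remains; maximum flow = 22.
In the residual graph, reachable from Well: {Well, a}.
Min-cut edges: Well→c (10), Well→Ref (6), a→Ref (6); capacity 10 + 6 + 6 = 22.
This cut is saturated, so no flow can exceed 22.

22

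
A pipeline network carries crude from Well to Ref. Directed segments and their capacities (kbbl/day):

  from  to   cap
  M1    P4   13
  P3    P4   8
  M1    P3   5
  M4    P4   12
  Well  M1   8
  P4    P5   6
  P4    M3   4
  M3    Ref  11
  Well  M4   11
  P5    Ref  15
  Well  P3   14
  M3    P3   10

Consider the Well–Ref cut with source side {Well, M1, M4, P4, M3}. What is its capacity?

46

Edges leaving {Well, M1, M4, P4, M3}: Well→P3 (14), M1→P3 (5), P4→P5 (6), M3→P3 (10), M3→Ref (11).
Cut capacity = 14 + 5 + 6 + 10 + 11 = 46.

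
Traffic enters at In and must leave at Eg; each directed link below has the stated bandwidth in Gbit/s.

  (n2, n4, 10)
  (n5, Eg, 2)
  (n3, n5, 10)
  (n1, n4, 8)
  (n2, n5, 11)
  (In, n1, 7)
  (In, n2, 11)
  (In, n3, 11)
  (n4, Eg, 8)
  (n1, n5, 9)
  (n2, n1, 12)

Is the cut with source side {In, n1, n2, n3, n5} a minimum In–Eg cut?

No — its capacity is 20, but the minimum cut has capacity 10.

Given cut capacity: 8 + 10 + 2 = 20.
Augment In→n1→n4→Eg: bottleneck 7, flow now 7.
Augment In→n2→n4→Eg: bottleneck 1, flow now 8.
Augment In→n2→n5→Eg: bottleneck 2, flow now 10.
No augmenting path remains; maximum flow = 10.
In the residual graph, reachable from In: {In, n1, n2, n3, n4, n5}.
Min-cut edges: n4→Eg (8), n5→Eg (2); capacity 8 + 2 = 10.
Cut capacity 20 exceeds the max flow 10, so it is not minimum.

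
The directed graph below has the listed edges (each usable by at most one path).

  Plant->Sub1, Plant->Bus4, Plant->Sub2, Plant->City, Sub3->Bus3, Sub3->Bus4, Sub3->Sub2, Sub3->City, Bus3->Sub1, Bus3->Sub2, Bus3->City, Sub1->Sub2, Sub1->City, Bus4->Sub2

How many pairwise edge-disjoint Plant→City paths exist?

Assign every edge capacity 1; by Menger, the answer equals the max flow.
Path Plant→City (+1); total 1.
Path Plant→Sub1→City (+1); total 2.
No residual Plant→City path; max flow = 2.
Certifying cut of size 2: {Plant→City, Plant→Sub1}.

2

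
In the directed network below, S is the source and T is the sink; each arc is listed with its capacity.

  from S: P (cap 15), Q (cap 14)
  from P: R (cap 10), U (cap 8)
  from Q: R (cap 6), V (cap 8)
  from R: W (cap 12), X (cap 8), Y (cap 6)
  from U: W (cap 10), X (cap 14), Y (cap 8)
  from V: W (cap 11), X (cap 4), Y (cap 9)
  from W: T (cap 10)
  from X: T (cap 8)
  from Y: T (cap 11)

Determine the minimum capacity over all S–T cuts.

29

Augment S→P→R→W→T: bottleneck 10, flow now 10.
Augment S→P→U→X→T: bottleneck 5, flow now 15.
Augment S→Q→R→X→T: bottleneck 3, flow now 18.
Augment S→Q→R→Y→T: bottleneck 3, flow now 21.
Augment S→Q→V→Y→T: bottleneck 8, flow now 29.
No augmenting path remains; maximum flow = 29.
By max-flow min-cut, the minimum cut capacity equals the max flow.
In the residual graph, reachable from S: {S}.
Min-cut edges: S→P (15), S→Q (14); capacity 15 + 14 = 29.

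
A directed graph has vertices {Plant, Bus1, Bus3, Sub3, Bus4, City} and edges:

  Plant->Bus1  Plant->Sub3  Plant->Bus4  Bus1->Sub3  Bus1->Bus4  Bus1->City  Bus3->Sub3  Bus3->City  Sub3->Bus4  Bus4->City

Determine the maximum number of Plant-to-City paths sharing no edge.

Assign every edge capacity 1; by Menger, the answer equals the max flow.
Path Plant→Bus1→City (+1); total 1.
Path Plant→Bus4→City (+1); total 2.
No residual Plant→City path; max flow = 2.
Certifying cut of size 2: {Bus4→City, Plant→Bus1}.

2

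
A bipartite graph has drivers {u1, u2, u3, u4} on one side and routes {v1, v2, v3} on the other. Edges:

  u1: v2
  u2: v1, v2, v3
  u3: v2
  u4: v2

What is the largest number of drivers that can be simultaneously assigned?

Unit-capacity flow: source→left, listed edges, right→sink; max matching = max flow.
Augmenting path u1→v2 (+1); matched 1.
Augmenting path u2→v1 (+1); matched 2.
No augmenting path remains; maximum matching = 2.
König certificate: {u2, v2} is a vertex cover of size 2 (every listed pair touches it), so no matching can be larger.

2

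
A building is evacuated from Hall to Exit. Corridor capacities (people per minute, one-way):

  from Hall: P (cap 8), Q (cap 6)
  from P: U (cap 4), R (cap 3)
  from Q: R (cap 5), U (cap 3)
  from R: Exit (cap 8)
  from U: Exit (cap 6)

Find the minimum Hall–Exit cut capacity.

13

Augment Hall→P→R→Exit: bottleneck 3, flow now 3.
Augment Hall→P→U→Exit: bottleneck 4, flow now 7.
Augment Hall→Q→R→Exit: bottleneck 5, flow now 12.
Augment Hall→Q→U→Exit: bottleneck 1, flow now 13.
No augmenting path remains; maximum flow = 13.
By max-flow min-cut, the minimum cut capacity equals the max flow.
In the residual graph, reachable from Hall: {Hall, P}.
Min-cut edges: Hall→Q (6), P→R (3), P→U (4); capacity 6 + 3 + 4 = 13.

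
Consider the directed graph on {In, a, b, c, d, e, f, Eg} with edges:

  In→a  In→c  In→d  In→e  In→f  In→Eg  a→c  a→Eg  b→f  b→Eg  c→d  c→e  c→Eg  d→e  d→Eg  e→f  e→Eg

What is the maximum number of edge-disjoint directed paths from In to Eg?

5

Assign every edge capacity 1; by Menger, the answer equals the max flow.
Path In→Eg (+1); total 1.
Path In→a→Eg (+1); total 2.
Path In→c→Eg (+1); total 3.
Path In→d→Eg (+1); total 4.
Path In→e→Eg (+1); total 5.
No residual In→Eg path; max flow = 5.
Certifying cut of size 5: {In→Eg, In→a, In→c, In→d, In→e}.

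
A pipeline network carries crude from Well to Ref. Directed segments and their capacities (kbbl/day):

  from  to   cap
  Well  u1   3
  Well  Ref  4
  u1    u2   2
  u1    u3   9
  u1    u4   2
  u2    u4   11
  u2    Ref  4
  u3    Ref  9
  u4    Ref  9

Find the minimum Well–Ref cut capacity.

Augment Well→Ref: bottleneck 4, flow now 4.
Augment Well→u1→u2→Ref: bottleneck 2, flow now 6.
Augment Well→u1→u3→Ref: bottleneck 1, flow now 7.
No augmenting path remains; maximum flow = 7.
By max-flow min-cut, the minimum cut capacity equals the max flow.
In the residual graph, reachable from Well: {Well}.
Min-cut edges: Well→u1 (3), Well→Ref (4); capacity 3 + 4 = 7.

7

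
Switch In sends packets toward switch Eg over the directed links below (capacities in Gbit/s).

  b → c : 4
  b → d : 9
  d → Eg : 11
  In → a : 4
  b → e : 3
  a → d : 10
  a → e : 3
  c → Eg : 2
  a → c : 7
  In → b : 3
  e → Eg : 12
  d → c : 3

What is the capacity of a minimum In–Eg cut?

Augment In→a→c→Eg: bottleneck 2, flow now 2.
Augment In→a→d→Eg: bottleneck 2, flow now 4.
Augment In→b→d→Eg: bottleneck 3, flow now 7.
No augmenting path remains; maximum flow = 7.
By max-flow min-cut, the minimum cut capacity equals the max flow.
In the residual graph, reachable from In: {In}.
Min-cut edges: In→a (4), In→b (3); capacity 4 + 3 = 7.

7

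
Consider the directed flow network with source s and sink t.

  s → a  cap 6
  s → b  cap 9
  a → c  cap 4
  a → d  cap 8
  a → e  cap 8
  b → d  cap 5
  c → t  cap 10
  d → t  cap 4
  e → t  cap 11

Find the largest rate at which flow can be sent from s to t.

Augment s→a→c→t: bottleneck 4, flow now 4.
Augment s→a→d→t: bottleneck 2, flow now 6.
Augment s→b→d→t: bottleneck 2, flow now 8.
Augment s→b→d→a→e→t: bottleneck 2, flow now 10. (uses reverse residual edge)
No augmenting path remains; maximum flow = 10.
In the residual graph, reachable from s: {s, b, d}.
Min-cut edges: s→a (6), d→t (4); capacity 6 + 4 = 10.
This cut is saturated, so no flow can exceed 10.

10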